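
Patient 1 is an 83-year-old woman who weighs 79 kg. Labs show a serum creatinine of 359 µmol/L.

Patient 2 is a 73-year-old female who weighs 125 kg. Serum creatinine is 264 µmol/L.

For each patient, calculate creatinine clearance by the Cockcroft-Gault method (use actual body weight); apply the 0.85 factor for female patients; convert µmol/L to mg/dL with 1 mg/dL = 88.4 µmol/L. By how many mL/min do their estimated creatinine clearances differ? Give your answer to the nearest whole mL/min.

Patient 1: SCr = 359 / 88.4 = 4.061 mg/dL
Patient 1: CrCl = (140 − 83) × 79 / (72 × 4.061) × 0.85 = 4503.0 / 292.39 × 0.85 ≈ 13.1 mL/min
Patient 2: SCr = 264 / 88.4 = 2.986 mg/dL
Patient 2: CrCl = (140 − 73) × 125 / (72 × 2.986) × 0.85 = 8375.0 / 214.99 × 0.85 ≈ 33.1 mL/min
|13.1 − 33.1| = 20.0 mL/min

20 mL/min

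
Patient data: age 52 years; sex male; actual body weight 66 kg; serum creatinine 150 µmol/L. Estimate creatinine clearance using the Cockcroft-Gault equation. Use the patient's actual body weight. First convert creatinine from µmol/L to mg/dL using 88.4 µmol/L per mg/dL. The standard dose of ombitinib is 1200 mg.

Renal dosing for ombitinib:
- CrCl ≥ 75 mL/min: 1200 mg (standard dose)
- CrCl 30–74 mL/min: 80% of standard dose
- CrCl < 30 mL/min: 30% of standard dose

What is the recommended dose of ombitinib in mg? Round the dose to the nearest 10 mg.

SCr = 150 / 88.4 = 1.697 mg/dL
CrCl = (140 − 52) × 66 / (72 × 1.697) = 5808.0 / 122.18 ≈ 47.5 mL/min
CrCl ≈ 48 mL/min → bracket 30–74 mL/min.
80% of 1200 mg = 960 mg

960 mg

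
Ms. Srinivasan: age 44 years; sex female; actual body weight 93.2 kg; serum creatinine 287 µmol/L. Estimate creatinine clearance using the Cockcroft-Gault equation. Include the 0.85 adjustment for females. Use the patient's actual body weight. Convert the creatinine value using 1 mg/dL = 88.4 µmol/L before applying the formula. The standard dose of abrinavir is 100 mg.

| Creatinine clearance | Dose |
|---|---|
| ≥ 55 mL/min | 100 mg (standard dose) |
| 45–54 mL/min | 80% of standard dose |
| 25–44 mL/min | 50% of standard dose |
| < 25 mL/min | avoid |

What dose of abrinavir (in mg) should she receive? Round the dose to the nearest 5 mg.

50 mg

SCr = 287 / 88.4 = 3.247 mg/dL
CrCl = (140 − 44) × 93.2 / (72 × 3.247) × 0.85 = 8947.2 / 233.78 × 0.85 ≈ 32.5 mL/min
CrCl ≈ 33 mL/min → bracket 25–44 mL/min.
50% of 100 mg = 50 mg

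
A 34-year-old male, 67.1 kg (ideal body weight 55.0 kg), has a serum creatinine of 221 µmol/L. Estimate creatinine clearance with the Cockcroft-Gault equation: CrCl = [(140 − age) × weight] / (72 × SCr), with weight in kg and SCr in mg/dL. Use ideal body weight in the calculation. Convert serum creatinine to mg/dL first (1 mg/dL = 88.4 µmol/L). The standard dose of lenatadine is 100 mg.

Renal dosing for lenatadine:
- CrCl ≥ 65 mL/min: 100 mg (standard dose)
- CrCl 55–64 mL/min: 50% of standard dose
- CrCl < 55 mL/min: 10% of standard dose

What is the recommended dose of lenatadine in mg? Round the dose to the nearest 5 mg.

10 mg

SCr = 221 / 88.4 = 2.5 mg/dL
CrCl = (140 − 34) × 55 / (72 × 2.5) = 5830.0 / 180.00 ≈ 32.4 mL/min
CrCl ≈ 32 mL/min → bracket < 55 mL/min.
10% of 100 mg = 10 mg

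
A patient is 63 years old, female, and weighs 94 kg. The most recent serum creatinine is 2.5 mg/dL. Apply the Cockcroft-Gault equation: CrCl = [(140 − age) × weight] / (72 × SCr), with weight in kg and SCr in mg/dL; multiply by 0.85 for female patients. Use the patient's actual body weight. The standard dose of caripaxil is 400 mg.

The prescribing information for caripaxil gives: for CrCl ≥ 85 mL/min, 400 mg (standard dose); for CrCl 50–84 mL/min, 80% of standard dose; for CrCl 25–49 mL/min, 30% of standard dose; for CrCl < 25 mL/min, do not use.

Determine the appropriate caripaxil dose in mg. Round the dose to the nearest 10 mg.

CrCl = (140 − 63) × 94 / (72 × 2.5) × 0.85 = 7238.0 / 180.00 × 0.85 ≈ 34.2 mL/min
CrCl ≈ 34 mL/min → bracket 25–49 mL/min.
30% of 400 mg = 120 mg

120 mg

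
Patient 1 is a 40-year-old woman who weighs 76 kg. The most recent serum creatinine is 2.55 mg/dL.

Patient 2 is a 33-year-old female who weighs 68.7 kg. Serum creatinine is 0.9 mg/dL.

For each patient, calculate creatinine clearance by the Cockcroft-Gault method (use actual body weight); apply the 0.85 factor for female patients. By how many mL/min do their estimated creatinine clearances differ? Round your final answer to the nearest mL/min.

Patient 1: CrCl = (140 − 40) × 76 / (72 × 2.55) × 0.85 = 7600.0 / 183.60 × 0.85 ≈ 35.2 mL/min
Patient 2: CrCl = (140 − 33) × 68.7 / (72 × 0.9) × 0.85 = 7350.9 / 64.80 × 0.85 ≈ 96.4 mL/min
|35.2 − 96.4| = 61.2 mL/min

61 mL/min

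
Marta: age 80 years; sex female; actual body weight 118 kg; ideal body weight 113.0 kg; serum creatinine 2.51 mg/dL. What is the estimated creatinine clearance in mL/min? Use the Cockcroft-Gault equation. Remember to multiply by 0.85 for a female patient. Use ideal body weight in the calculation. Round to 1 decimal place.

31.9 mL/min

CrCl = (140 − 80) × 113 / (72 × 2.51) × 0.85 = 6780.0 / 180.72 × 0.85 ≈ 31.9 mL/min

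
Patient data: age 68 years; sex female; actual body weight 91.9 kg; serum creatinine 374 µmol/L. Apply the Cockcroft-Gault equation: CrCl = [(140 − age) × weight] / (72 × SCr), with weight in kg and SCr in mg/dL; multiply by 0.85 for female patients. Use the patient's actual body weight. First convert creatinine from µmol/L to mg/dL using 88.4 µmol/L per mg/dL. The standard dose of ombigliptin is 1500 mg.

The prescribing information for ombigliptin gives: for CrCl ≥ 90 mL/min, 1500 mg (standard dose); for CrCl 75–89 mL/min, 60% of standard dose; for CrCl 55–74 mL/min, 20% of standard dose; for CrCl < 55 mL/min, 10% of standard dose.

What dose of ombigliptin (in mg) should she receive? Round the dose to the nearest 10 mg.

150 mg

SCr = 374 / 88.4 = 4.231 mg/dL
CrCl = (140 − 68) × 91.9 / (72 × 4.231) × 0.85 = 6616.8 / 304.63 × 0.85 ≈ 18.5 mL/min
CrCl ≈ 18 mL/min → bracket < 55 mL/min.
10% of 1500 mg = 150 mg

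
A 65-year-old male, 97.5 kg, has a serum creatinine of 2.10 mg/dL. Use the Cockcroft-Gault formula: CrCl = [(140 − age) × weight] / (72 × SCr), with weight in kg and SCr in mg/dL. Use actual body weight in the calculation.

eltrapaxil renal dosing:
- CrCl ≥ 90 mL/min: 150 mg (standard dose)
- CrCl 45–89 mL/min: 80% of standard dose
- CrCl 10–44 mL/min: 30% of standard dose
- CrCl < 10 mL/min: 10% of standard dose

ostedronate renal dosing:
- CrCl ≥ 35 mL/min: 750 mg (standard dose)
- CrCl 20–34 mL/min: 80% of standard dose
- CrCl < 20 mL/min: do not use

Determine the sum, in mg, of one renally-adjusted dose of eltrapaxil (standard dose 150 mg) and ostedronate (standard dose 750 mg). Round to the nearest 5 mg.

870 mg

CrCl = (140 − 65) × 97.5 / (72 × 2.1) = 7312.5 / 151.20 ≈ 48.4 mL/min
CrCl ≈ 48 mL/min.
eltrapaxil: 45–89 mL/min → 80% of 150 mg = 120 mg.
ostedronate: ≥ 35 mL/min → 100% of 750 mg = 750 mg.
Total = 120 + 750 = 870 mg.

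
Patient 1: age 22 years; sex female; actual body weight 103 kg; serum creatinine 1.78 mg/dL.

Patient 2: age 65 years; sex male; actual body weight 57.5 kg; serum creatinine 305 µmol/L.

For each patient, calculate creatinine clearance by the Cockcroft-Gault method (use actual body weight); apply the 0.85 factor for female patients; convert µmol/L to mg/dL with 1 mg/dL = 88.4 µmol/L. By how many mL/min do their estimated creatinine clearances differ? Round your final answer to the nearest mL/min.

63 mL/min

Patient 1: CrCl = (140 − 22) × 103 / (72 × 1.78) × 0.85 = 12154.0 / 128.16 × 0.85 ≈ 80.6 mL/min
Patient 2: SCr = 305 / 88.4 = 3.45 mg/dL
Patient 2: CrCl = (140 − 65) × 57.5 / (72 × 3.45) = 4312.5 / 248.40 ≈ 17.4 mL/min
|80.6 − 17.4| = 63.2 mL/min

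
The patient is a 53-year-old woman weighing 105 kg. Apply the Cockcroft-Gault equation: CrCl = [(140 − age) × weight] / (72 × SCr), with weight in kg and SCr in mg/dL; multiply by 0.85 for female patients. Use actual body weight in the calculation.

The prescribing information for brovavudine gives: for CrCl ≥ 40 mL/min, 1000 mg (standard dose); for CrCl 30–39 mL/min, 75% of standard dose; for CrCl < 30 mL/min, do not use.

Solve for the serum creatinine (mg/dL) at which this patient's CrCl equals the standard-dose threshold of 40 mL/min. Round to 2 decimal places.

Standard dose requires CrCl ≥ 40 mL/min.
Set (140 − 53) × 105 × 0.85 / (72 × SCr) = 40
SCr = (140 − 53) × 105 × 0.85 / (72 × 40) = 2.696 mg/dL

2.70 mg/dL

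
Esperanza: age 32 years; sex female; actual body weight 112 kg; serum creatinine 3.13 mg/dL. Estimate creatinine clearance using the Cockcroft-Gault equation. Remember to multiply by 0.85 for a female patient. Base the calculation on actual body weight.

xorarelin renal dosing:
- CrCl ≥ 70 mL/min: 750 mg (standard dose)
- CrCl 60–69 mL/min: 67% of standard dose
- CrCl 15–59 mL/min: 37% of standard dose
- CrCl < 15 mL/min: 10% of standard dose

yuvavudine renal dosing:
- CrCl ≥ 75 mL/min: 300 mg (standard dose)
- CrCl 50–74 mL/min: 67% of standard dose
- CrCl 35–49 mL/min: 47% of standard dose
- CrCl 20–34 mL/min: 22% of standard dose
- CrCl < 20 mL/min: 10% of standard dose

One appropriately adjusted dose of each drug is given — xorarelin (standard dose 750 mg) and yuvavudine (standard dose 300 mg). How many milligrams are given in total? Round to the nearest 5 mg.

420 mg

CrCl = (140 − 32) × 112 / (72 × 3.13) × 0.85 = 12096.0 / 225.36 × 0.85 ≈ 45.6 mL/min
CrCl ≈ 46 mL/min.
xorarelin: 15–59 mL/min → 37% of 750 mg = 277.5 mg.
yuvavudine: 35–49 mL/min → 47% of 300 mg = 141 mg.
Total = 277.5 + 141 = 418.5 mg.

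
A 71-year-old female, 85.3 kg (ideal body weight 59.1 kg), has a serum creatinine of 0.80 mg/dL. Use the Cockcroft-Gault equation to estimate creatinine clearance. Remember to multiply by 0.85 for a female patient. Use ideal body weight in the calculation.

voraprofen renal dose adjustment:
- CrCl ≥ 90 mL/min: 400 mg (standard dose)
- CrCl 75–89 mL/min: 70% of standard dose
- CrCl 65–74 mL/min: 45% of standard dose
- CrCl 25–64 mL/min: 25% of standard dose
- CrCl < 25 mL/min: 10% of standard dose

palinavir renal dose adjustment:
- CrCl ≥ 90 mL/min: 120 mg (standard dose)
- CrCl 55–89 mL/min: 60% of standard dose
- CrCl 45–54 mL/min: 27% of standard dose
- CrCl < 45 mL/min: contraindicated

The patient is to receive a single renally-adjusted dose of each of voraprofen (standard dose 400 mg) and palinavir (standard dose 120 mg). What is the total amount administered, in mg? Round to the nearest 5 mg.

170 mg

CrCl = (140 − 71) × 59.1 / (72 × 0.8) × 0.85 = 4077.9 / 57.60 × 0.85 ≈ 60.2 mL/min
CrCl ≈ 60 mL/min.
voraprofen: 25–64 mL/min → 25% of 400 mg = 100 mg.
palinavir: 55–89 mL/min → 60% of 120 mg = 72 mg.
Total = 100 + 72 = 172 mg.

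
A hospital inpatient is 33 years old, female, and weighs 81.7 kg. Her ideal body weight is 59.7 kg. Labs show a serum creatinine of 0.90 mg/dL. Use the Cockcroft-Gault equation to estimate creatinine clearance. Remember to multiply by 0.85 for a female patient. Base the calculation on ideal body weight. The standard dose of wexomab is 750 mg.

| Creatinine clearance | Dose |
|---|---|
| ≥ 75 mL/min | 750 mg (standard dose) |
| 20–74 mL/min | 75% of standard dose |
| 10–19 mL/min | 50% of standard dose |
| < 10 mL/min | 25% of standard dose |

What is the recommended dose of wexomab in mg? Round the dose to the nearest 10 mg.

CrCl = (140 − 33) × 59.7 / (72 × 0.9) × 0.85 = 6387.9 / 64.80 × 0.85 ≈ 83.8 mL/min
CrCl ≈ 84 mL/min → bracket ≥ 75 mL/min.
100% of 750 mg = 750 mg

750 mg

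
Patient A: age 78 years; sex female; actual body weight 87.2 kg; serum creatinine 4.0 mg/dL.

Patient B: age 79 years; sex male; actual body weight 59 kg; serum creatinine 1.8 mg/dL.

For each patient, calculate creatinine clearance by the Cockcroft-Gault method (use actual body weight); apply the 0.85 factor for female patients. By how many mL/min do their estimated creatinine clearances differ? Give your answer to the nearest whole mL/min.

12 mL/min

Patient A: CrCl = (140 − 78) × 87.2 / (72 × 4) × 0.85 = 5406.4 / 288.00 × 0.85 ≈ 16.0 mL/min
Patient B: CrCl = (140 − 79) × 59 / (72 × 1.8) = 3599.0 / 129.60 ≈ 27.8 mL/min
|16.0 − 27.8| = 11.8 mL/min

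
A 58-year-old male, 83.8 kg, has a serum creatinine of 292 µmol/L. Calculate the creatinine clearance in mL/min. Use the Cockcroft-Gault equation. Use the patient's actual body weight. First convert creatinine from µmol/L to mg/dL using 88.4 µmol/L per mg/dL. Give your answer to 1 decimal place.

SCr = 292 / 88.4 = 3.303 mg/dL
CrCl = (140 − 58) × 83.8 / (72 × 3.303) = 6871.6 / 237.82 ≈ 28.9 mL/min

28.9 mL/min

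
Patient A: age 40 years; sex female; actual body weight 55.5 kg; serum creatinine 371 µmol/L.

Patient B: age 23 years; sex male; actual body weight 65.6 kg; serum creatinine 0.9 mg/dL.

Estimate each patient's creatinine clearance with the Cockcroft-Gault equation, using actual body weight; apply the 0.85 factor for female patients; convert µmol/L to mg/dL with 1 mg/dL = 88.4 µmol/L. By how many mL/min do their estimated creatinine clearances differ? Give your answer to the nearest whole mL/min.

103 mL/min

Patient A: SCr = 371 / 88.4 = 4.197 mg/dL
Patient A: CrCl = (140 − 40) × 55.5 / (72 × 4.197) × 0.85 = 5550.0 / 302.18 × 0.85 ≈ 15.6 mL/min
Patient B: CrCl = (140 − 23) × 65.6 / (72 × 0.9) = 7675.2 / 64.80 ≈ 118.4 mL/min
|15.6 − 118.4| = 102.8 mL/min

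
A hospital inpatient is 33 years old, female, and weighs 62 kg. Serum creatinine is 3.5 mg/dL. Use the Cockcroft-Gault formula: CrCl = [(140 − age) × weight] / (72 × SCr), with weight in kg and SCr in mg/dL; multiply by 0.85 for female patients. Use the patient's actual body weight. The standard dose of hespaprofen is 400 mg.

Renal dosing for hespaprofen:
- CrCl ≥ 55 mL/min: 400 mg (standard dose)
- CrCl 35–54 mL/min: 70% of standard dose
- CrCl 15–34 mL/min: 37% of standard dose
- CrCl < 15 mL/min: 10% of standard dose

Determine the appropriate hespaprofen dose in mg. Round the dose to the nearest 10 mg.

150 mg

CrCl = (140 − 33) × 62 / (72 × 3.5) × 0.85 = 6634.0 / 252.00 × 0.85 ≈ 22.4 mL/min
CrCl ≈ 22 mL/min → bracket 15–34 mL/min.
37% of 400 mg = 148 mg → 150 mg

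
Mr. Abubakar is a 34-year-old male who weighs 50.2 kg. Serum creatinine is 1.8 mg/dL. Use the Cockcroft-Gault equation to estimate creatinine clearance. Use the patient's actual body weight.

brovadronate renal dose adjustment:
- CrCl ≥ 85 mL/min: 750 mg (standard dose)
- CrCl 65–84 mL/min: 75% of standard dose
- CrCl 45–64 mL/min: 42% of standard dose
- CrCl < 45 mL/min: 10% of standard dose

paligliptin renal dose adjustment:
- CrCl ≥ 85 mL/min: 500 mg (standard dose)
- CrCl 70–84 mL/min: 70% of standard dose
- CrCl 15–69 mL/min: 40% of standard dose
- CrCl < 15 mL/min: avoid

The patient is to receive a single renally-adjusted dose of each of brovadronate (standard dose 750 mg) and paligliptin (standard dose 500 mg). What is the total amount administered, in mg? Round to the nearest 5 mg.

275 mg

CrCl = (140 − 34) × 50.2 / (72 × 1.8) = 5321.2 / 129.60 ≈ 41.1 mL/min
CrCl ≈ 41 mL/min.
brovadronate: < 45 mL/min → 10% of 750 mg = 75 mg.
paligliptin: 15–69 mL/min → 40% of 500 mg = 200 mg.
Total = 75 + 200 = 275 mg.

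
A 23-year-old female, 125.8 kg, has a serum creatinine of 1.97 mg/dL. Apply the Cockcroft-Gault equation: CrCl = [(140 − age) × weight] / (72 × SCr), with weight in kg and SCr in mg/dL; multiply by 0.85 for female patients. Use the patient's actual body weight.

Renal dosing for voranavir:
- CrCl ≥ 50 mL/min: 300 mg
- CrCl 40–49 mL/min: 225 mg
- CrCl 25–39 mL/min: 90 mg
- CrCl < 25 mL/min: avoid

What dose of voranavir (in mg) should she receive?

300 mg

CrCl = (140 − 23) × 125.8 / (72 × 1.97) × 0.85 = 14718.6 / 141.84 × 0.85 ≈ 88.2 mL/min
CrCl ≈ 88 mL/min → bracket ≥ 50 mL/min.
Dose for this bracket: 300 mg.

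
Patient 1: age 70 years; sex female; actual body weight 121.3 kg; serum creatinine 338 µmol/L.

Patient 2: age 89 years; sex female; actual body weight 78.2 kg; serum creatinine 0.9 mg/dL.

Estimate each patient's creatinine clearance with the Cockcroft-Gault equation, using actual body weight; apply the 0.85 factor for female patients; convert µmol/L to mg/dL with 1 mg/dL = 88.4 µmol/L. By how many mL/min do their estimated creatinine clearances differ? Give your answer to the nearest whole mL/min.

26 mL/min

Patient 1: SCr = 338 / 88.4 = 3.824 mg/dL
Patient 1: CrCl = (140 − 70) × 121.3 / (72 × 3.824) × 0.85 = 8491.0 / 275.33 × 0.85 ≈ 26.2 mL/min
Patient 2: CrCl = (140 − 89) × 78.2 / (72 × 0.9) × 0.85 = 3988.2 / 64.80 × 0.85 ≈ 52.3 mL/min
|26.2 − 52.3| = 26.1 mL/min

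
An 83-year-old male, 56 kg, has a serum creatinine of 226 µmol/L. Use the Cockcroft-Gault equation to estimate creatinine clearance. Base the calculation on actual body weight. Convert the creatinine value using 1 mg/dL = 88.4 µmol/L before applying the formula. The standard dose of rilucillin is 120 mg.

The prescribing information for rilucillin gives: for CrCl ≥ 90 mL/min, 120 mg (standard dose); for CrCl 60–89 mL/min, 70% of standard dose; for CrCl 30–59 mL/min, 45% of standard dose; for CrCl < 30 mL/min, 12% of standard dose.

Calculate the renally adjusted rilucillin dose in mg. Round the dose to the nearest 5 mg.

SCr = 226 / 88.4 = 2.557 mg/dL
CrCl = (140 − 83) × 56 / (72 × 2.557) = 3192.0 / 184.10 ≈ 17.3 mL/min
CrCl ≈ 17 mL/min → bracket < 30 mL/min.
12% of 120 mg = 14.4 mg → 15 mg

15 mg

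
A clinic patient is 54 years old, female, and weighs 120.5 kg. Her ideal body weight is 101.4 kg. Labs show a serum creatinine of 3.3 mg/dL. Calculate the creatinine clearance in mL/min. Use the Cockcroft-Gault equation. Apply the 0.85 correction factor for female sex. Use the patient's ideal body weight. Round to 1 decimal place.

31.2 mL/min

CrCl = (140 − 54) × 101.4 / (72 × 3.3) × 0.85 = 8720.4 / 237.60 × 0.85 ≈ 31.2 mL/min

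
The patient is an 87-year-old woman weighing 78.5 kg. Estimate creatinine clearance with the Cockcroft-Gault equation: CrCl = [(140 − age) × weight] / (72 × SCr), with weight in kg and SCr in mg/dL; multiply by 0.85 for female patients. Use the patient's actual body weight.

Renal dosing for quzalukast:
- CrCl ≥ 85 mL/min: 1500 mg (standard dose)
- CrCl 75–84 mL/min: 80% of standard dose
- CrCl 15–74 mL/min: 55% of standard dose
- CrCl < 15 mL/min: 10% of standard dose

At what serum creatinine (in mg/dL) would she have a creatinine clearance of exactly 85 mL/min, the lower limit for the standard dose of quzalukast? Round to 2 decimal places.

0.58 mg/dL

Standard dose requires CrCl ≥ 85 mL/min.
Set (140 − 87) × 78.5 × 0.85 / (72 × SCr) = 85
SCr = (140 − 87) × 78.5 × 0.85 / (72 × 85) = 0.578 mg/dL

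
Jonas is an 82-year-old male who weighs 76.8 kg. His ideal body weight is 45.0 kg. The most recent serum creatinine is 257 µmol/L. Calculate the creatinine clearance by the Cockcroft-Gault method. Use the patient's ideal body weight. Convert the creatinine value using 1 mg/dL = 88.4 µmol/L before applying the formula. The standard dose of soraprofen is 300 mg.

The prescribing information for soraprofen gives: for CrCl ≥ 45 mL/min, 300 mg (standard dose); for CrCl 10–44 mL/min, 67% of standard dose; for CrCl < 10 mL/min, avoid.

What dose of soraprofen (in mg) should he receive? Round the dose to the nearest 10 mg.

SCr = 257 / 88.4 = 2.907 mg/dL
CrCl = (140 − 82) × 45 / (72 × 2.907) = 2610.0 / 209.30 ≈ 12.5 mL/min
CrCl ≈ 12 mL/min → bracket 10–44 mL/min.
67% of 300 mg = 201 mg → 200 mg

200 mg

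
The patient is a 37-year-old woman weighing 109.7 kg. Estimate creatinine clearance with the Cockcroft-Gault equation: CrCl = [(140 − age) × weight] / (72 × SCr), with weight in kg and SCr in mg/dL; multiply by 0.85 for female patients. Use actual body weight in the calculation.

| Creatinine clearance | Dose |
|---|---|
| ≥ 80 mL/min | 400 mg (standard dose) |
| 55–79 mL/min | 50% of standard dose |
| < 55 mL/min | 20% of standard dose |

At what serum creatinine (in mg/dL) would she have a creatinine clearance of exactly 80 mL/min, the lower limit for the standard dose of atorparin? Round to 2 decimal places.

Standard dose requires CrCl ≥ 80 mL/min.
Set (140 − 37) × 109.7 × 0.85 / (72 × SCr) = 80
SCr = (140 − 37) × 109.7 × 0.85 / (72 × 80) = 1.667 mg/dL

1.67 mg/dL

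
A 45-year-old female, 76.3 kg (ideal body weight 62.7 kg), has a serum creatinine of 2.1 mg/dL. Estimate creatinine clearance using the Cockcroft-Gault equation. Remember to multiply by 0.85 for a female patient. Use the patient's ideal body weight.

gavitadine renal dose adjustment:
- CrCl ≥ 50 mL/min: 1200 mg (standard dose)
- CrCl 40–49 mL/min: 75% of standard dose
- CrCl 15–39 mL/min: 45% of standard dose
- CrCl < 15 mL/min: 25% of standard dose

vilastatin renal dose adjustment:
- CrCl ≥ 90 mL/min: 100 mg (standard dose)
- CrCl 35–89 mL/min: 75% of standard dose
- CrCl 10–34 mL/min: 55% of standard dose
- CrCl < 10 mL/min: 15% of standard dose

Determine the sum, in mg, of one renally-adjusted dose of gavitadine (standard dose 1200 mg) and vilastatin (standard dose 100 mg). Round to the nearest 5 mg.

CrCl = (140 − 45) × 62.7 / (72 × 2.1) × 0.85 = 5956.5 / 151.20 × 0.85 ≈ 33.5 mL/min
CrCl ≈ 33 mL/min.
gavitadine: 15–39 mL/min → 45% of 1200 mg = 540 mg.
vilastatin: 10–34 mL/min → 55% of 100 mg = 55 mg.
Total = 540 + 55 = 595 mg.

595 mg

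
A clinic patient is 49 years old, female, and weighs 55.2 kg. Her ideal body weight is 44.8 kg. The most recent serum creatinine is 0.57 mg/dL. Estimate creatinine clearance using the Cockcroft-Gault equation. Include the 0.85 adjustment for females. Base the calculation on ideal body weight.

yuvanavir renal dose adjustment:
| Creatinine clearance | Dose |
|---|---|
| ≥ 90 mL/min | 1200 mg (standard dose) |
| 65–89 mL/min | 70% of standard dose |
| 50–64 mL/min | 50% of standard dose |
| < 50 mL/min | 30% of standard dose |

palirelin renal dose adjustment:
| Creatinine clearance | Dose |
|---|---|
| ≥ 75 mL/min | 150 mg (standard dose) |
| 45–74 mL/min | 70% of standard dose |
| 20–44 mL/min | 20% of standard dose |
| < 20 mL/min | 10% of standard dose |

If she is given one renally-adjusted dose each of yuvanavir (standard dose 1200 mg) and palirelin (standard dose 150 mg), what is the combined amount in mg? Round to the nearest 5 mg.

CrCl = (140 − 49) × 44.8 / (72 × 0.57) × 0.85 = 4076.8 / 41.04 × 0.85 ≈ 84.4 mL/min
CrCl ≈ 84 mL/min.
yuvanavir: 65–89 mL/min → 70% of 1200 mg = 840 mg.
palirelin: ≥ 75 mL/min → 100% of 150 mg = 150 mg.
Total = 840 + 150 = 990 mg.

990 mg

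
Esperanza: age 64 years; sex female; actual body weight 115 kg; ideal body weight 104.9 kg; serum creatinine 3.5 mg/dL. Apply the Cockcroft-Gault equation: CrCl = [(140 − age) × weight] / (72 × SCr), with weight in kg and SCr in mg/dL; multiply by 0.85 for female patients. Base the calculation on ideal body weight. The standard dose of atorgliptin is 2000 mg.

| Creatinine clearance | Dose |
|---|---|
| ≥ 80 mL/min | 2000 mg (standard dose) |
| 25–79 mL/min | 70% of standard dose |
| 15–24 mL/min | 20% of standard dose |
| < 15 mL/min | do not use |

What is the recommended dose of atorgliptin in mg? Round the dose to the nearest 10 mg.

1400 mg

CrCl = (140 − 64) × 104.9 / (72 × 3.5) × 0.85 = 7972.4 / 252.00 × 0.85 ≈ 26.9 mL/min
CrCl ≈ 27 mL/min → bracket 25–79 mL/min.
70% of 2000 mg = 1400 mg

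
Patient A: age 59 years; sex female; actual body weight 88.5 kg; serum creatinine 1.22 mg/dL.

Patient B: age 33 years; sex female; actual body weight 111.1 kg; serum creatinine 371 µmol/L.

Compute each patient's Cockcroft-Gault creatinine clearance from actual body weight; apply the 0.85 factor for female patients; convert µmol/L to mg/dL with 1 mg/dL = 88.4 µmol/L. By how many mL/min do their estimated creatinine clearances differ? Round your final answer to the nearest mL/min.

Patient A: CrCl = (140 − 59) × 88.5 / (72 × 1.22) × 0.85 = 7168.5 / 87.84 × 0.85 ≈ 69.4 mL/min
Patient B: SCr = 371 / 88.4 = 4.197 mg/dL
Patient B: CrCl = (140 − 33) × 111.1 / (72 × 4.197) × 0.85 = 11887.7 / 302.18 × 0.85 ≈ 33.4 mL/min
|69.4 − 33.4| = 36.0 mL/min

36 mL/min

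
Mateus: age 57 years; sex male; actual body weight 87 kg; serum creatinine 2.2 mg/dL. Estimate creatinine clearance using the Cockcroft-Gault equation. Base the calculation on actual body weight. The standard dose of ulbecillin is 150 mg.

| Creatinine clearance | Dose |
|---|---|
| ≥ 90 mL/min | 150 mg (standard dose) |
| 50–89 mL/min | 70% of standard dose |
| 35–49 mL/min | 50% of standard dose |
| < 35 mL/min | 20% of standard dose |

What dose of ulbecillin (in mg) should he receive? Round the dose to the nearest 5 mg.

75 mg

CrCl = (140 − 57) × 87 / (72 × 2.2) = 7221.0 / 158.40 ≈ 45.6 mL/min
CrCl ≈ 46 mL/min → bracket 35–49 mL/min.
50% of 150 mg = 75 mg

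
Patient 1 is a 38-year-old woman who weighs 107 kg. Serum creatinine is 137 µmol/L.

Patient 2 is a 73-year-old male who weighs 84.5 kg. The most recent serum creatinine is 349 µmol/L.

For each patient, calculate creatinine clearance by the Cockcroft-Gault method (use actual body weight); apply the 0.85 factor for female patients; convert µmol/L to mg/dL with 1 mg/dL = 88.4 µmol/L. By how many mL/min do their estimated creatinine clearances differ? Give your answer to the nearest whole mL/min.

63 mL/min

Patient 1: SCr = 137 / 88.4 = 1.55 mg/dL
Patient 1: CrCl = (140 − 38) × 107 / (72 × 1.55) × 0.85 = 10914.0 / 111.60 × 0.85 ≈ 83.1 mL/min
Patient 2: SCr = 349 / 88.4 = 3.948 mg/dL
Patient 2: CrCl = (140 − 73) × 84.5 / (72 × 3.948) = 5661.5 / 284.26 ≈ 19.9 mL/min
|83.1 − 19.9| = 63.2 mL/min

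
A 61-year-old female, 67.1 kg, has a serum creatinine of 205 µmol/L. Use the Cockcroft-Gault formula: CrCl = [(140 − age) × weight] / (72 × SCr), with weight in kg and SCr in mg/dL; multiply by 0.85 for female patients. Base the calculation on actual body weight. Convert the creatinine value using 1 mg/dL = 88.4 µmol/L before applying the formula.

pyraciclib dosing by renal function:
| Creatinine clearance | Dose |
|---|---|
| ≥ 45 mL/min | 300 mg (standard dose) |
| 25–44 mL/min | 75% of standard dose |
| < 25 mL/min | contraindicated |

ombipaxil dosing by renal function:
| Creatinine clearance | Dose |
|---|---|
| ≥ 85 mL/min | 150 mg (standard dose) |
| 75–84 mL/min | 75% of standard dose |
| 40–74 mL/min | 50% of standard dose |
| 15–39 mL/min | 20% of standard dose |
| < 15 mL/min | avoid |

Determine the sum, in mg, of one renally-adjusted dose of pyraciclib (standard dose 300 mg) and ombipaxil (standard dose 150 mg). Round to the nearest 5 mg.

SCr = 205 / 88.4 = 2.319 mg/dL
CrCl = (140 − 61) × 67.1 / (72 × 2.319) × 0.85 = 5300.9 / 166.97 × 0.85 ≈ 27.0 mL/min
CrCl ≈ 27 mL/min.
pyraciclib: 25–44 mL/min → 75% of 300 mg = 225 mg.
ombipaxil: 15–39 mL/min → 20% of 150 mg = 30 mg.
Total = 225 + 30 = 255 mg.

255 mg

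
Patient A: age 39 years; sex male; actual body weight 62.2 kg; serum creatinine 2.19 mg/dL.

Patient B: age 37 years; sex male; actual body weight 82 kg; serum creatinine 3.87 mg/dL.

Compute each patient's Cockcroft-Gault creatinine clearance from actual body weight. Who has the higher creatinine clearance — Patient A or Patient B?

Patient A

Patient A: CrCl = (140 − 39) × 62.2 / (72 × 2.19) = 6282.2 / 157.68 ≈ 39.8 mL/min
Patient B: CrCl = (140 − 37) × 82 / (72 × 3.87) = 8446.0 / 278.64 ≈ 30.3 mL/min
39.8 vs 30.3 mL/min → Patient A is higher.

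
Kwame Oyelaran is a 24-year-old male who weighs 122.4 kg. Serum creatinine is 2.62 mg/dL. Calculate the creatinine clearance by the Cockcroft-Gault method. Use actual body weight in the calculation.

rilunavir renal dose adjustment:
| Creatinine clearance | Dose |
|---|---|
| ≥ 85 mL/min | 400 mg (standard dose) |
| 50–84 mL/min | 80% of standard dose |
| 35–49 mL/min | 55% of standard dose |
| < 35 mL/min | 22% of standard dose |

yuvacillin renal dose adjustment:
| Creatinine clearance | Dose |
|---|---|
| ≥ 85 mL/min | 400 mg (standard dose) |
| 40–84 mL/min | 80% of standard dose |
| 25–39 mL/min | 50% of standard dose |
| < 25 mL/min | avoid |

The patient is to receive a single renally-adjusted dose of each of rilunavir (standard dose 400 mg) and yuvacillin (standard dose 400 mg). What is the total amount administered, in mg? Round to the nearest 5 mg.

640 mg

CrCl = (140 − 24) × 122.4 / (72 × 2.62) = 14198.4 / 188.64 ≈ 75.3 mL/min
CrCl ≈ 75 mL/min.
rilunavir: 50–84 mL/min → 80% of 400 mg = 320 mg.
yuvacillin: 40–84 mL/min → 80% of 400 mg = 320 mg.
Total = 320 + 320 = 640 mg.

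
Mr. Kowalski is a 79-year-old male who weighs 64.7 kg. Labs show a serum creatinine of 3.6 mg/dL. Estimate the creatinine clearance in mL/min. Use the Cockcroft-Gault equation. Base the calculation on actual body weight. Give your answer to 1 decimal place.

CrCl = (140 − 79) × 64.7 / (72 × 3.6) = 3946.7 / 259.20 ≈ 15.2 mL/min

15.2 mL/min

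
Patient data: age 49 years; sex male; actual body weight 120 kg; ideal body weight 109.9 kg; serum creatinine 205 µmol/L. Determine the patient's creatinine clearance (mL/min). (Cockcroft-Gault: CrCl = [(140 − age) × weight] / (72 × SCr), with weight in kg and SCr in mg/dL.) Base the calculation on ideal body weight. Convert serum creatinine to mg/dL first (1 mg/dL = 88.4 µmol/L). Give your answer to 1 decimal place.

SCr = 205 / 88.4 = 2.319 mg/dL
CrCl = (140 − 49) × 109.9 / (72 × 2.319) = 10000.9 / 166.97 ≈ 59.9 mL/min

59.9 mL/min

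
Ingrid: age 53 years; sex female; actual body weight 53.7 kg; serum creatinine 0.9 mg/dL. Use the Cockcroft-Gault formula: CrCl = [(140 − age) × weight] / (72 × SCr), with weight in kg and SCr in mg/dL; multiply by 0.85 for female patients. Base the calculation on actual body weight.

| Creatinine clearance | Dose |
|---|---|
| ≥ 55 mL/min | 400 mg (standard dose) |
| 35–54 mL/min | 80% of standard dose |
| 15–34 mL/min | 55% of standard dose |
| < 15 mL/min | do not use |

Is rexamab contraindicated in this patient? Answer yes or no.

CrCl = (140 − 53) × 53.7 / (72 × 0.9) × 0.85 = 4671.9 / 64.80 × 0.85 ≈ 61.3 mL/min
CrCl ≈ 61 mL/min, which is ≥ 15 mL/min.

no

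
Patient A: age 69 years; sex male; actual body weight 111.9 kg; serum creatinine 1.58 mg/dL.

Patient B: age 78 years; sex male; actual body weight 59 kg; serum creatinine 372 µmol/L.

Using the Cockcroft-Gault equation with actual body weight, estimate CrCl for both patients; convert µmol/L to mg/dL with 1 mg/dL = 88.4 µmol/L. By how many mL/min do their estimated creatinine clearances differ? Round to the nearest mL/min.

Patient A: CrCl = (140 − 69) × 111.9 / (72 × 1.58) = 7944.9 / 113.76 ≈ 69.8 mL/min
Patient B: SCr = 372 / 88.4 = 4.208 mg/dL
Patient B: CrCl = (140 − 78) × 59 / (72 × 4.208) = 3658.0 / 302.98 ≈ 12.1 mL/min
|69.8 − 12.1| = 57.7 mL/min

58 mL/min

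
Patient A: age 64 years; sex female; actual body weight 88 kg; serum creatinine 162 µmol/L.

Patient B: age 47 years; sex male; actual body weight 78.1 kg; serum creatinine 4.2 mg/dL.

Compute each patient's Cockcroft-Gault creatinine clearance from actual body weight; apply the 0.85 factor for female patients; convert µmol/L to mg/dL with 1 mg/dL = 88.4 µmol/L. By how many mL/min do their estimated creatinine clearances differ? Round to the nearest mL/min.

Patient A: SCr = 162 / 88.4 = 1.833 mg/dL
Patient A: CrCl = (140 − 64) × 88 / (72 × 1.833) × 0.85 = 6688.0 / 131.98 × 0.85 ≈ 43.1 mL/min
Patient B: CrCl = (140 − 47) × 78.1 / (72 × 4.2) = 7263.3 / 302.40 ≈ 24.0 mL/min
|43.1 − 24.0| = 19.1 mL/min

19 mL/min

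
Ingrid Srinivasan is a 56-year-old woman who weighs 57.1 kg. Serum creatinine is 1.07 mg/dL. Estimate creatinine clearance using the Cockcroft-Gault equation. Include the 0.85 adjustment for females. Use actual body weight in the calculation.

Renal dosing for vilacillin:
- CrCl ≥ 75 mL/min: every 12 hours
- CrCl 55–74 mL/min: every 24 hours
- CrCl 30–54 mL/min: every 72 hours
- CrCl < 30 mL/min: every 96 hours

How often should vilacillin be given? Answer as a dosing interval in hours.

CrCl = (140 − 56) × 57.1 / (72 × 1.07) × 0.85 = 4796.4 / 77.04 × 0.85 ≈ 52.9 mL/min
CrCl ≈ 53 mL/min → bracket 30–54 mL/min → every 72 hours.

every 72 hours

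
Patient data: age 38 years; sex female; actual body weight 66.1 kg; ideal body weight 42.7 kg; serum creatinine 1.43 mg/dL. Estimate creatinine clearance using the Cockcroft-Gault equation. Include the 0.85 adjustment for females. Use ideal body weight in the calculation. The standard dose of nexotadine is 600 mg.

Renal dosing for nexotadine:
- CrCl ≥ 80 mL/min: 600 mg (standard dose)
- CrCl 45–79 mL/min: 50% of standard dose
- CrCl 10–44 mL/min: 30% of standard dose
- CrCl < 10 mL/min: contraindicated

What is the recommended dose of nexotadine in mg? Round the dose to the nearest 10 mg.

CrCl = (140 − 38) × 42.7 / (72 × 1.43) × 0.85 = 4355.4 / 102.96 × 0.85 ≈ 36.0 mL/min
CrCl ≈ 36 mL/min → bracket 10–44 mL/min.
30% of 600 mg = 180 mg

180 mg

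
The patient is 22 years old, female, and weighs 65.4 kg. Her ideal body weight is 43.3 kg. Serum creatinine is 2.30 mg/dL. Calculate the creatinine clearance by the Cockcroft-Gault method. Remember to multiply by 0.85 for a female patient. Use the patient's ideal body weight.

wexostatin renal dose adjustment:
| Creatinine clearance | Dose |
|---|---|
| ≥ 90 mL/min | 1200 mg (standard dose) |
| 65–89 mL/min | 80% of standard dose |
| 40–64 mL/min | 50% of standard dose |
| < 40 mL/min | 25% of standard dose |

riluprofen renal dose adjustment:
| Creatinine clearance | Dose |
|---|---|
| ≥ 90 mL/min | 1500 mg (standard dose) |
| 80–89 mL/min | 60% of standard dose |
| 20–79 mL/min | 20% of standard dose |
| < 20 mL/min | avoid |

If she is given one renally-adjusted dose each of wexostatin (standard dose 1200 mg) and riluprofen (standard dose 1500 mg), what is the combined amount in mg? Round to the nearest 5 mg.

600 mg

CrCl = (140 − 22) × 43.3 / (72 × 2.3) × 0.85 = 5109.4 / 165.60 × 0.85 ≈ 26.2 mL/min
CrCl ≈ 26 mL/min.
wexostatin: < 40 mL/min → 25% of 1200 mg = 300 mg.
riluprofen: 20–79 mL/min → 20% of 1500 mg = 300 mg.
Total = 300 + 300 = 600 mg.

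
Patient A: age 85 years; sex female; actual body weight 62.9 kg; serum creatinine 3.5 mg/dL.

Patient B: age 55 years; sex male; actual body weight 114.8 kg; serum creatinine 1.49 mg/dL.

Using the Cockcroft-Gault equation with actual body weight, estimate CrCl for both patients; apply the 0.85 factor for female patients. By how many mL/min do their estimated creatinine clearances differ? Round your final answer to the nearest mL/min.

79 mL/min

Patient A: CrCl = (140 − 85) × 62.9 / (72 × 3.5) × 0.85 = 3459.5 / 252.00 × 0.85 ≈ 11.7 mL/min
Patient B: CrCl = (140 − 55) × 114.8 / (72 × 1.49) = 9758.0 / 107.28 ≈ 91.0 mL/min
|11.7 − 91.0| = 79.3 mL/min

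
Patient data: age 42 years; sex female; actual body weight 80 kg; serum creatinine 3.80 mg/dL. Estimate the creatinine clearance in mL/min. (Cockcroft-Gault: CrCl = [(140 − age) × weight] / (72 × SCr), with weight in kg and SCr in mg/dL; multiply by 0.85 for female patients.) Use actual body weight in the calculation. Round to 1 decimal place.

CrCl = (140 − 42) × 80 / (72 × 3.8) × 0.85 = 7840.0 / 273.60 × 0.85 ≈ 24.4 mL/min

24.4 mL/min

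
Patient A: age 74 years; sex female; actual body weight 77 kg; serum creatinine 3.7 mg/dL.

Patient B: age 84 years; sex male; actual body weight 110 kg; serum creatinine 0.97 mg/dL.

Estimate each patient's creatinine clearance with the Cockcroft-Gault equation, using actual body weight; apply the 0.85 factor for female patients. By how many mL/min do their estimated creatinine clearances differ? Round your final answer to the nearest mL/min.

72 mL/min

Patient A: CrCl = (140 − 74) × 77 / (72 × 3.7) × 0.85 = 5082.0 / 266.40 × 0.85 ≈ 16.2 mL/min
Patient B: CrCl = (140 − 84) × 110 / (72 × 0.97) = 6160.0 / 69.84 ≈ 88.2 mL/min
|16.2 − 88.2| = 72.0 mL/min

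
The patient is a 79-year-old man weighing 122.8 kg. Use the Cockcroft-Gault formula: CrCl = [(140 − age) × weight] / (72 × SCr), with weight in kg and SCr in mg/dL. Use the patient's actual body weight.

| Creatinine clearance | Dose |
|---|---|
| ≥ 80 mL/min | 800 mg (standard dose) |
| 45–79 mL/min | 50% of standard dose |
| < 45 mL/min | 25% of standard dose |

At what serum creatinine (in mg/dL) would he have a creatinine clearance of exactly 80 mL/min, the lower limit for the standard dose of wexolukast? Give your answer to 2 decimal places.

Standard dose requires CrCl ≥ 80 mL/min.
Set (140 − 79) × 122.8 / (72 × SCr) = 80
SCr = (140 − 79) × 122.8 / (72 × 80) = 1.300 mg/dL

1.30 mg/dL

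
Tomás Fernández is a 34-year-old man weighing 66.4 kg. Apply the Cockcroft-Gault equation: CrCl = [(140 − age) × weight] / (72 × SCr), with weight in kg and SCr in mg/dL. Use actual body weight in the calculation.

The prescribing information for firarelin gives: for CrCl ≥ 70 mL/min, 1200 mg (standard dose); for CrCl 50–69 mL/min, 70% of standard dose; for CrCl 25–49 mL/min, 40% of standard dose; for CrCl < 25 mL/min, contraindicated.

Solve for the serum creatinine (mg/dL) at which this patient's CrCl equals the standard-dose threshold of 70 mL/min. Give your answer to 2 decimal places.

Standard dose requires CrCl ≥ 70 mL/min.
Set (140 − 34) × 66.4 / (72 × SCr) = 70
SCr = (140 − 34) × 66.4 / (72 × 70) = 1.397 mg/dL

1.40 mg/dL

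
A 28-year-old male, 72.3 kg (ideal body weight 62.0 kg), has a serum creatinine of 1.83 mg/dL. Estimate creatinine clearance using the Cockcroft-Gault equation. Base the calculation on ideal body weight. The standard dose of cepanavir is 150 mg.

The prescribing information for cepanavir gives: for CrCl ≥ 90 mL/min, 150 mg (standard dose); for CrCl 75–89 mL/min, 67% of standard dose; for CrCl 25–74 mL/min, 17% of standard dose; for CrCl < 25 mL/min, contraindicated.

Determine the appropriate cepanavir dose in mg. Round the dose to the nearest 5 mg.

CrCl = (140 − 28) × 62 / (72 × 1.83) = 6944.0 / 131.76 ≈ 52.7 mL/min
CrCl ≈ 53 mL/min → bracket 25–74 mL/min.
17% of 150 mg = 25.5 mg → 25 mg

25 mg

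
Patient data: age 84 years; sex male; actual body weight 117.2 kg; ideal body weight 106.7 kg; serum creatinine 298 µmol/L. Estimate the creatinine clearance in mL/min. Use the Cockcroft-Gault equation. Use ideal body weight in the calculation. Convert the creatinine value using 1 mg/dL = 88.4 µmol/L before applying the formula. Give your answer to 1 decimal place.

SCr = 298 / 88.4 = 3.371 mg/dL
CrCl = (140 − 84) × 106.7 / (72 × 3.371) = 5975.2 / 242.71 ≈ 24.6 mL/min

24.6 mL/min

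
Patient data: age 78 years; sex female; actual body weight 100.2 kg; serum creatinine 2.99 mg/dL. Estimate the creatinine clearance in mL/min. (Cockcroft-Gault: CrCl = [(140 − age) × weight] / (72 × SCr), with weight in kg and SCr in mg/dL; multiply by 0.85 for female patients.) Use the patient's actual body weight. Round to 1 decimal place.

CrCl = (140 − 78) × 100.2 / (72 × 2.99) × 0.85 = 6212.4 / 215.28 × 0.85 ≈ 24.5 mL/min

24.5 mL/min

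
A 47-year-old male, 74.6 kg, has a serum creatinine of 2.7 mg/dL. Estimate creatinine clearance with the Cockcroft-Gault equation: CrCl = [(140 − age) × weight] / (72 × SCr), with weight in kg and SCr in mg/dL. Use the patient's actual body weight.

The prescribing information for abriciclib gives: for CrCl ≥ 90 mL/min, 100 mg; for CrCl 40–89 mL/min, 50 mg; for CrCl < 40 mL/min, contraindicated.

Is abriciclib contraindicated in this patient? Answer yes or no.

yes

CrCl = (140 − 47) × 74.6 / (72 × 2.7) = 6937.8 / 194.40 ≈ 35.7 mL/min
CrCl ≈ 36 mL/min, which is < 40 mL/min.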